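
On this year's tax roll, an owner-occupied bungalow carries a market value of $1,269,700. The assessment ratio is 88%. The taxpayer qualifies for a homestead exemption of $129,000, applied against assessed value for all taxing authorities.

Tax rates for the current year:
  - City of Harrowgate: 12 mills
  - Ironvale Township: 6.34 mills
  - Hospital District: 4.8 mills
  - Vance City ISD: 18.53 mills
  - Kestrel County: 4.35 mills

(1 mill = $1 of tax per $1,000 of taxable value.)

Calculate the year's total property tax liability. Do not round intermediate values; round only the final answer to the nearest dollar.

$45,483

Assessed value = $1,269,700 × 0.88 = $1,117,336
Taxable value = $1,117,336 − $129,000 = $988,336
City of Harrowgate: $988,336 × 0.012 = $11,860.032
Ironvale Township: $988,336 × 0.00634 = $6,266.05024
Hospital District: $988,336 × 0.0048 = $4,744.0128
Vance City ISD: $988,336 × 0.01853 = $18,313.86608
Kestrel County: $988,336 × 0.00435 = $4,299.2616
Total = $11,860.032 + $6,266.05024 + $4,744.0128 + $18,313.86608 + $4,299.2616 = $45,483.22272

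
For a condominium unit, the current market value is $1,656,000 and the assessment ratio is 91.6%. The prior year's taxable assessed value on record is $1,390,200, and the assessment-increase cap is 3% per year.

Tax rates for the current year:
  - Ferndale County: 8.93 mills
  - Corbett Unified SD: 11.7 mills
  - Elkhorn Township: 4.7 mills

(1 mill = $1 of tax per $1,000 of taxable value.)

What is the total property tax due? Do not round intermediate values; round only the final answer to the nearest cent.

Uncapped assessed value = $1,656,000 × 0.916 = $1,516,896
Cap limit = $1,390,200 × 1.03 = $1,431,906
Taxable assessed value = min($1,516,896, $1,431,906) = $1,431,906 (cap binds)
Ferndale County: $1,431,906 × 0.00893 = $12,786.92058
Corbett Unified SD: $1,431,906 × 0.0117 = $16,753.3002
Elkhorn Township: $1,431,906 × 0.0047 = $6,729.9582
Total = $36,270.17898

$36,270.18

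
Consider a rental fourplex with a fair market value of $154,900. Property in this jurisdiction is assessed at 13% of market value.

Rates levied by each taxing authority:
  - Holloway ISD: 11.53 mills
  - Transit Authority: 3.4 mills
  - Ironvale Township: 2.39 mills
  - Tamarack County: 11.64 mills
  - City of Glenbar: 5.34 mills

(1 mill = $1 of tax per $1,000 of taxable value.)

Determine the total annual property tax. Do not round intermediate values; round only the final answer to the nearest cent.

$690.70

Assessed value = $154,900 × 0.13 = $20,137
Holloway ISD: $20,137 × 0.01153 = $232.17961
Transit Authority: $20,137 × 0.0034 = $68.4658
Ironvale Township: $20,137 × 0.00239 = $48.12743
Tamarack County: $20,137 × 0.01164 = $234.39468
City of Glenbar: $20,137 × 0.00534 = $107.53158
Total = $232.17961 + $68.4658 + $48.12743 + $234.39468 + $107.53158 = $690.6991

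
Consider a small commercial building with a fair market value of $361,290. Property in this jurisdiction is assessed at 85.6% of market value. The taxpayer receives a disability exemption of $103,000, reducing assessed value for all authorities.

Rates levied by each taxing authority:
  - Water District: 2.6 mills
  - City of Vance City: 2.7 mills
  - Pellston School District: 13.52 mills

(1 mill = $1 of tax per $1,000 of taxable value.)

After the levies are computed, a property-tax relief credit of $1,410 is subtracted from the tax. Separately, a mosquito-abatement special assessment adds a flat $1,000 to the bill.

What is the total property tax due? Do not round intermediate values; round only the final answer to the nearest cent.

Assessed value = $361,290 × 0.856 = $309,264.24
Taxable value = $309,264.24 − $103,000 = $206,264.24
Water District: $206,264.24 × 0.0026 = $536.287024
City of Vance City: $206,264.24 × 0.0027 = $556.913448
Pellston School District: $206,264.24 × 0.01352 = $2,788.6925248
Levies subtotal = $3,881.8929968
After credit = $3,881.8929968 − $1,410 = $2,471.8929968
Total = $2,471.8929968 + $1,000 = $3,471.8929968

$3,471.89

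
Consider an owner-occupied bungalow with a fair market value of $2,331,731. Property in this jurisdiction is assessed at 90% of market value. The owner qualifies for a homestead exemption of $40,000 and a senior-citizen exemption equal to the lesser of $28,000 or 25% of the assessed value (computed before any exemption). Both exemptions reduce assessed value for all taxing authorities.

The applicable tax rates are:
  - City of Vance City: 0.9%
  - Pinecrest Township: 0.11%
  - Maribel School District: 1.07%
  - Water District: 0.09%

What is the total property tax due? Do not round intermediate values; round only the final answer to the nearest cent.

Assessed value = $2,331,731 × 0.9 = $2,098,557.9
Senior-citizen exemption = min($28,000, 25% × $2,098,557.9) = min($28,000, $524,639.475) = $28,000 (dollar cap binds)
Taxable value = $2,098,557.9 − $40,000 − $28,000 = $2,030,557.9
City of Vance City: $2,030,557.9 × 0.009 = $18,275.0211
Pinecrest Township: $2,030,557.9 × 0.0011 = $2,233.61369
Maribel School District: $2,030,557.9 × 0.0107 = $21,726.96953
Water District: $2,030,557.9 × 0.0009 = $1,827.50211
Total = $44,063.10643

$44,063.11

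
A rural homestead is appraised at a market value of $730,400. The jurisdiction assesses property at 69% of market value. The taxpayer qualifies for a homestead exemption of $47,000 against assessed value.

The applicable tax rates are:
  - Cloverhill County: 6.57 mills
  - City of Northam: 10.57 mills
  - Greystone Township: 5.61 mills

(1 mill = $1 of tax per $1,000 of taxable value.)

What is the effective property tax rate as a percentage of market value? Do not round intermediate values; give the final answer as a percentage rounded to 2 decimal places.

1.42%

Assessed value = $730,400 × 0.69 = $503,976
Taxable value = $503,976 − $47,000 = $456,976
Cloverhill County: $456,976 × 0.00657 = $3,002.33232
City of Northam: $456,976 × 0.01057 = $4,830.23632
Greystone Township: $456,976 × 0.00561 = $2,563.63536
Total tax = $10,396.204
Effective rate = $10,396.204 ÷ $730,400 = 1.42% of market value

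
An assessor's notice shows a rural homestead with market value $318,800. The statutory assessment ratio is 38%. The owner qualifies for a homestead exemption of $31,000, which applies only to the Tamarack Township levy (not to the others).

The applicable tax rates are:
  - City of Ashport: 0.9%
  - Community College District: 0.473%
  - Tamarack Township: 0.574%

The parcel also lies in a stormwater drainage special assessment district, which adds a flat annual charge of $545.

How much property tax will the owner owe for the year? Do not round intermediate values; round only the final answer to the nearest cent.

Assessed value = $318,800 × 0.38 = $121,144
City of Ashport: $121,144 × 0.009 = $1,090.296
Community College District: $121,144 × 0.00473 = $573.01112
Tamarack Township: ($121,144 − $31,000) × 0.00574 = $90,144 × 0.00574 = $517.42656
Levies subtotal = $2,180.73368
Total = $2,180.73368 + $545 = $2,725.73368

$2,725.73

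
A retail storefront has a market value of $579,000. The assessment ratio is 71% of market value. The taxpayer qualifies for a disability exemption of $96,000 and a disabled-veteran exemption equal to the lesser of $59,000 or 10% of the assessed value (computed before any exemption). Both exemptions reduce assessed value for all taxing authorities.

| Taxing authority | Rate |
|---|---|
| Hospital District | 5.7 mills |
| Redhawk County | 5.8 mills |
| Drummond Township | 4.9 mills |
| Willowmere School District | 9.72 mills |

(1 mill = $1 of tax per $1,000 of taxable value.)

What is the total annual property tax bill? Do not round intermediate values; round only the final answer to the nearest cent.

Assessed value = $579,000 × 0.71 = $411,090
Disabled-veteran exemption = min($59,000, 10% × $411,090) = min($59,000, $41,109) = $41,109 (percentage binds)
Taxable value = $411,090 − $96,000 − $41,109 = $273,981
Hospital District: $273,981 × 0.0057 = $1,561.6917
Redhawk County: $273,981 × 0.0058 = $1,589.0898
Drummond Township: $273,981 × 0.0049 = $1,342.5069
Willowmere School District: $273,981 × 0.00972 = $2,663.09532
Total = $7,156.38372

$7,156.38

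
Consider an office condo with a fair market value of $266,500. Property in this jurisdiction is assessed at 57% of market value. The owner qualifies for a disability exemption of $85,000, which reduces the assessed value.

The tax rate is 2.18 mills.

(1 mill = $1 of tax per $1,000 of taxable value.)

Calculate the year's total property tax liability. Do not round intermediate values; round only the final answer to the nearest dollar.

$146

Assessed value = $266,500 × 0.57 = $151,905
Taxable value = $151,905 − $85,000 = $66,905
Tax = $66,905 × 0.00218 = $145.8529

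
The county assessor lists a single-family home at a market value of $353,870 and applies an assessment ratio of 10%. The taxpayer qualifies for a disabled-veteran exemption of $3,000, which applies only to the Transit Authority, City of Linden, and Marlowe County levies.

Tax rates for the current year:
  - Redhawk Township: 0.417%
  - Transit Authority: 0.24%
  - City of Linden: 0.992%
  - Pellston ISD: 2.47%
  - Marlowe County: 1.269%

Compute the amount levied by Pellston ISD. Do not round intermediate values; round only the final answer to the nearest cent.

Assessed value = $353,870 × 0.1 = $35,387
Pellston ISD taxable value = $35,387 (exemption does not apply)
Pellston ISD levy = $35,387 × 0.0247 = $874.0589

$874.06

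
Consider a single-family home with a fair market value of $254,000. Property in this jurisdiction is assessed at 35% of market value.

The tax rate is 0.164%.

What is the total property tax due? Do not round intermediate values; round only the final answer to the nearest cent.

Assessed value = $254,000 × 0.35 = $88,900
Tax = $88,900 × 0.00164 = $145.796

$145.80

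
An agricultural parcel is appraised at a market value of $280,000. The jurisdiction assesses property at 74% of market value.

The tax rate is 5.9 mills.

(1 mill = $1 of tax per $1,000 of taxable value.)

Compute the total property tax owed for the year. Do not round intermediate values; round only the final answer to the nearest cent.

$1,222.48

Assessed value = $280,000 × 0.74 = $207,200
Tax = $207,200 × 0.0059 = $1,222.48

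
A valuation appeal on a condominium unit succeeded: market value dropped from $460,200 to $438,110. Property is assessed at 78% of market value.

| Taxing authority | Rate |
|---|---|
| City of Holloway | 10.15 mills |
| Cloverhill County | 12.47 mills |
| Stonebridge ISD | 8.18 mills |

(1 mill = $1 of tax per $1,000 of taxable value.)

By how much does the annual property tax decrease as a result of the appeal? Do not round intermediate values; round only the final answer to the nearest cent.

$530.69

Old assessed value = $460,200 × 0.78 = $358,956
New assessed value = $438,110 × 0.78 = $341,725.8
Combined rate = 0.01015 + 0.01247 + 0.00818 = 0.0308
Old tax = $358,956 × 0.0308 = $11,055.8448
New tax = $341,725.8 × 0.0308 = $10,525.15464
Reduction = $11,055.8448 − $10,525.15464 = $530.69016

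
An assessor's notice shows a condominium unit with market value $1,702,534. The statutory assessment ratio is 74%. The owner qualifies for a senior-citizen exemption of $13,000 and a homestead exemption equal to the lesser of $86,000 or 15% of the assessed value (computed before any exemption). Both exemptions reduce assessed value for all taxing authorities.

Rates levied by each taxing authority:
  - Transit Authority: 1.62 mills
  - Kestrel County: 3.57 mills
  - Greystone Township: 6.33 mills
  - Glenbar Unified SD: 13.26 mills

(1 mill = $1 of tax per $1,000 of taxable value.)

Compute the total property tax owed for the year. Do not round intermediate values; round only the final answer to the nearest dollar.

Assessed value = $1,702,534 × 0.74 = $1,259,875.16
Homestead exemption = min($86,000, 15% × $1,259,875.16) = min($86,000, $188,981.274) = $86,000 (dollar cap binds)
Taxable value = $1,259,875.16 − $13,000 − $86,000 = $1,160,875.16
Transit Authority: $1,160,875.16 × 0.00162 = $1,880.6177592
Kestrel County: $1,160,875.16 × 0.00357 = $4,144.3243212
Greystone Township: $1,160,875.16 × 0.00633 = $7,348.3397628
Glenbar Unified SD: $1,160,875.16 × 0.01326 = $15,393.2046216
Total = $28,766.4864648

$28,766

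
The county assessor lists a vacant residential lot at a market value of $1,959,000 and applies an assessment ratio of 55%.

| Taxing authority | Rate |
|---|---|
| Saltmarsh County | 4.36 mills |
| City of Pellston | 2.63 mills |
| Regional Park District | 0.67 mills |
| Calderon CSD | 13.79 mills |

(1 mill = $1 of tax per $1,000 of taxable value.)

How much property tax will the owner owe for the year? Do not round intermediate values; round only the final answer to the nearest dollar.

$23,111

Assessed value = $1,959,000 × 0.55 = $1,077,450
Saltmarsh County: $1,077,450 × 0.00436 = $4,697.682
City of Pellston: $1,077,450 × 0.00263 = $2,833.6935
Regional Park District: $1,077,450 × 0.00067 = $721.8915
Calderon CSD: $1,077,450 × 0.01379 = $14,858.0355
Total = $4,697.682 + $2,833.6935 + $721.8915 + $14,858.0355 = $23,111.3025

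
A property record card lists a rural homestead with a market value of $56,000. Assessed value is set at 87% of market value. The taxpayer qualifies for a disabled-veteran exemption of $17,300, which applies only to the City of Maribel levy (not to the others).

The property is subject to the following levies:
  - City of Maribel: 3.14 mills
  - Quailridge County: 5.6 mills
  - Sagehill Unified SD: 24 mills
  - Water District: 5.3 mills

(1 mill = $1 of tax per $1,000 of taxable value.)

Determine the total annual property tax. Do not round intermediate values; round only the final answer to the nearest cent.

Assessed value = $56,000 × 0.87 = $48,720
City of Maribel: ($48,720 − $17,300) × 0.00314 = $31,420 × 0.00314 = $98.6588
Quailridge County: $48,720 × 0.0056 = $272.832
Sagehill Unified SD: $48,720 × 0.024 = $1,169.28
Water District: $48,720 × 0.0053 = $258.216
Total = $1,798.9868

$1,798.99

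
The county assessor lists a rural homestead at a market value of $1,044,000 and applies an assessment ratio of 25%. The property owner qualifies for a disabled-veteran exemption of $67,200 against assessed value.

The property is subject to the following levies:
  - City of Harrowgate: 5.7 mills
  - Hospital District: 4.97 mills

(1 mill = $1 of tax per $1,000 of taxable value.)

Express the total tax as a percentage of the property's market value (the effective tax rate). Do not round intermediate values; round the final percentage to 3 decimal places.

Assessed value = $1,044,000 × 0.25 = $261,000
Taxable value = $261,000 − $67,200 = $193,800
City of Harrowgate: $193,800 × 0.0057 = $1,104.66
Hospital District: $193,800 × 0.00497 = $963.186
Total tax = $2,067.846
Effective rate = $2,067.846 ÷ $1,044,000 = 0.198% of market value

0.198%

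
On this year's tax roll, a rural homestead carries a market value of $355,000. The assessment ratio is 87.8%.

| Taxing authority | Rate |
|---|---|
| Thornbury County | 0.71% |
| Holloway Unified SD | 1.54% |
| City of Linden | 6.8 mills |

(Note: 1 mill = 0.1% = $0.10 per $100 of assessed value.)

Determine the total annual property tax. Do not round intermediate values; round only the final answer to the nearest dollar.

Assessed value = $355,000 × 0.878 = $311,690
Thornbury County: $311,690 × 0.0071 = $2,212.999
Holloway Unified SD: $311,690 × 0.0154 = $4,800.026
City of Linden: $311,690 × 0.0068 = $2,119.492
Total = $9,132.517

$9,133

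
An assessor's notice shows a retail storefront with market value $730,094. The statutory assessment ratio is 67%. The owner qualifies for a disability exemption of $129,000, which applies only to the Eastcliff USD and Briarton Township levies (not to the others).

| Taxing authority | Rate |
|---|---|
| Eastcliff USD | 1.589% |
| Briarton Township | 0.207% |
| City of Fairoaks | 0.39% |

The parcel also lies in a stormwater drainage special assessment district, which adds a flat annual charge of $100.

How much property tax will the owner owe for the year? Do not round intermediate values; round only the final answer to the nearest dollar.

$8,476

Assessed value = $730,094 × 0.67 = $489,162.98
Eastcliff USD: ($489,162.98 − $129,000) × 0.01589 = $360,162.98 × 0.01589 = $5,722.9897522
Briarton Township: ($489,162.98 − $129,000) × 0.00207 = $360,162.98 × 0.00207 = $745.5373686
City of Fairoaks: $489,162.98 × 0.0039 = $1,907.735622
Levies subtotal = $8,376.2627428
Total = $8,376.2627428 + $100 = $8,476.2627428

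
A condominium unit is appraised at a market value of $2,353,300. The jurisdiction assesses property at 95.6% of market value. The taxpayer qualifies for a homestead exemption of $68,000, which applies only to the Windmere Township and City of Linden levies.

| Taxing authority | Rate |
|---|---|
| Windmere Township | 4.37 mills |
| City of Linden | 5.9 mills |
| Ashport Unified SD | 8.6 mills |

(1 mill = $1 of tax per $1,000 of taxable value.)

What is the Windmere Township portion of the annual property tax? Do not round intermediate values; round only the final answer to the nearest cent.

$9,534.27

Assessed value = $2,353,300 × 0.956 = $2,249,754.8
Windmere Township taxable value = $2,249,754.8 − $68,000 = $2,181,754.8
Windmere Township levy = $2,181,754.8 × 0.00437 = $9,534.268476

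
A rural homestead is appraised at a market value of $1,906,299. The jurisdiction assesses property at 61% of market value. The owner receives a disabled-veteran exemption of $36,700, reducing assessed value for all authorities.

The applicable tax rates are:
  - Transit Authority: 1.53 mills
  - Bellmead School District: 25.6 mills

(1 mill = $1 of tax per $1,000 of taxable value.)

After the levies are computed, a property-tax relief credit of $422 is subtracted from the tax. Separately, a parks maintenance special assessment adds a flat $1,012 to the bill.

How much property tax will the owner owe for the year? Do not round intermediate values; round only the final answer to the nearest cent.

Assessed value = $1,906,299 × 0.61 = $1,162,842.39
Taxable value = $1,162,842.39 − $36,700 = $1,126,142.39
Transit Authority: $1,126,142.39 × 0.00153 = $1,722.9978567
Bellmead School District: $1,126,142.39 × 0.0256 = $28,829.245184
Levies subtotal = $30,552.2430407
After credit = $30,552.2430407 − $422 = $30,130.2430407
Total = $30,130.2430407 + $1,012 = $31,142.2430407

$31,142.24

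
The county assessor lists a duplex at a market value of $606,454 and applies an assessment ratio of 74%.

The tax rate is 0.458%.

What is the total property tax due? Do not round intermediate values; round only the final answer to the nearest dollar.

$2,055

Assessed value = $606,454 × 0.74 = $448,775.96
Tax = $448,775.96 × 0.00458 = $2,055.3938968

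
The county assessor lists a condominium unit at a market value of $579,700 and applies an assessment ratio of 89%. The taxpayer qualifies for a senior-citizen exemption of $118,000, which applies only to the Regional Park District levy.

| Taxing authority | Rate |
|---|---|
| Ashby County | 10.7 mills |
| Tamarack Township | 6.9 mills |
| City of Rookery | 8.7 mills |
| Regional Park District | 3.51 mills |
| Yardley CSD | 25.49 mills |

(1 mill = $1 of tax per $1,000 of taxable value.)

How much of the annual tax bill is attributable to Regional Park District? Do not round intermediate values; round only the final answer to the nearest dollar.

$1,397

Assessed value = $579,700 × 0.89 = $515,933
Regional Park District taxable value = $515,933 − $118,000 = $397,933
Regional Park District levy = $397,933 × 0.00351 = $1,396.74483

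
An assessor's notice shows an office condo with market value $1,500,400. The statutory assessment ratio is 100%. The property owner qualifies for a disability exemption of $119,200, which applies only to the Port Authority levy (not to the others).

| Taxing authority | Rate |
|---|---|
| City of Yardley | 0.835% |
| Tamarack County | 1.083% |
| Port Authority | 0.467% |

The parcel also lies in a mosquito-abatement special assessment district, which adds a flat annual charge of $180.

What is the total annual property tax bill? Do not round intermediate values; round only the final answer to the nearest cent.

$35,407.88

Assessed value = $1,500,400 × 1 = $1,500,400
City of Yardley: $1,500,400 × 0.00835 = $12,528.34
Tamarack County: $1,500,400 × 0.01083 = $16,249.332
Port Authority: ($1,500,400 − $119,200) × 0.00467 = $1,381,200 × 0.00467 = $6,450.204
Levies subtotal = $35,227.876
Total = $35,227.876 + $180 = $35,407.876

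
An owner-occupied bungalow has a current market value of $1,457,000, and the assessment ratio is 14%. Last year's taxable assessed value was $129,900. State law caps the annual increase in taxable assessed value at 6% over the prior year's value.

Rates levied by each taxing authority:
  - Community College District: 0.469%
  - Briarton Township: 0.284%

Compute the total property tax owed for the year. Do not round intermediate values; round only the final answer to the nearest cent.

Uncapped assessed value = $1,457,000 × 0.14 = $203,980
Cap limit = $129,900 × 1.06 = $137,694
Taxable assessed value = min($203,980, $137,694) = $137,694 (cap binds)
Community College District: $137,694 × 0.00469 = $645.78486
Briarton Township: $137,694 × 0.00284 = $391.05096
Total = $1,036.83582

$1,036.84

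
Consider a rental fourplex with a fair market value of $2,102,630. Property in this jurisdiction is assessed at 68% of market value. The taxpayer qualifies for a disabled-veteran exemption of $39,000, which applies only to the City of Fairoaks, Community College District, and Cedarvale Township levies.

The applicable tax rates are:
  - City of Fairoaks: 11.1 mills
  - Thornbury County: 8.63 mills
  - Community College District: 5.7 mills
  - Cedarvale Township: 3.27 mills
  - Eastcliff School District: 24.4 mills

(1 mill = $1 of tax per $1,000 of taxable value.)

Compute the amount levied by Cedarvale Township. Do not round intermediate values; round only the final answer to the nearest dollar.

Assessed value = $2,102,630 × 0.68 = $1,429,788.4
Cedarvale Township taxable value = $1,429,788.4 − $39,000 = $1,390,788.4
Cedarvale Township levy = $1,390,788.4 × 0.00327 = $4,547.878068

$4,548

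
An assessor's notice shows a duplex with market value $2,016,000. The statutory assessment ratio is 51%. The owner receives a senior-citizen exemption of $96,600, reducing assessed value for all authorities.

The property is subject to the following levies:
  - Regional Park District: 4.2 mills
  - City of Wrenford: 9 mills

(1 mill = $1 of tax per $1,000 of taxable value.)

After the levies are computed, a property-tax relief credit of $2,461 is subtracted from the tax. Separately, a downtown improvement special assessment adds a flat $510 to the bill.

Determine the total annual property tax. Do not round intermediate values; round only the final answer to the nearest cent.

Assessed value = $2,016,000 × 0.51 = $1,028,160
Taxable value = $1,028,160 − $96,600 = $931,560
Regional Park District: $931,560 × 0.0042 = $3,912.552
City of Wrenford: $931,560 × 0.009 = $8,384.04
Levies subtotal = $12,296.592
After credit = $12,296.592 − $2,461 = $9,835.592
Total = $9,835.592 + $510 = $10,345.592

$10,345.59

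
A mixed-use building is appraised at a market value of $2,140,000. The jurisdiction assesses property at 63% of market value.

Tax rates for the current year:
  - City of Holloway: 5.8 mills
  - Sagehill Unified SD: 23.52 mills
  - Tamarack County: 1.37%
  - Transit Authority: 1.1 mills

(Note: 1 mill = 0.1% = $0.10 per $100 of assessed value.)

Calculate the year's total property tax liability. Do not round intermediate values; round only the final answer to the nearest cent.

Assessed value = $2,140,000 × 0.63 = $1,348,200
City of Holloway: $1,348,200 × 0.0058 = $7,819.56
Sagehill Unified SD: $1,348,200 × 0.02352 = $31,709.664
Tamarack County: $1,348,200 × 0.0137 = $18,470.34
Transit Authority: $1,348,200 × 0.0011 = $1,483.02
Total = $59,482.584

$59,482.58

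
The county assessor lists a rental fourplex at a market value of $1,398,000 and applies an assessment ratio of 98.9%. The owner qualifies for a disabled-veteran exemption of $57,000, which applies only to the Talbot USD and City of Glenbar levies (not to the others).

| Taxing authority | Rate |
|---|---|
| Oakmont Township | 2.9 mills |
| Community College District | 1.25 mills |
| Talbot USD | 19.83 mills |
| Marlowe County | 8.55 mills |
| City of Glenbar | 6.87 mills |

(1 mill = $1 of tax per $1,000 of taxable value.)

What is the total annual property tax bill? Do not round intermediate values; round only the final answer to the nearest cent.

Assessed value = $1,398,000 × 0.989 = $1,382,622
Oakmont Township: $1,382,622 × 0.0029 = $4,009.6038
Community College District: $1,382,622 × 0.00125 = $1,728.2775
Talbot USD: ($1,382,622 − $57,000) × 0.01983 = $1,325,622 × 0.01983 = $26,287.08426
Marlowe County: $1,382,622 × 0.00855 = $11,821.4181
City of Glenbar: ($1,382,622 − $57,000) × 0.00687 = $1,325,622 × 0.00687 = $9,107.02314
Total = $52,953.4068

$52,953.41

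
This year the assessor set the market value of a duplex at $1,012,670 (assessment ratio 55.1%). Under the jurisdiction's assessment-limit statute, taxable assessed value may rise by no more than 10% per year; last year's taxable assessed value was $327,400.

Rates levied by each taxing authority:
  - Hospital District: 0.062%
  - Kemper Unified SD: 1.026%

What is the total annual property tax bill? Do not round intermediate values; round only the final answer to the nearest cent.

$3,918.32

Uncapped assessed value = $1,012,670 × 0.551 = $557,981.17
Cap limit = $327,400 × 1.1 = $360,140
Taxable assessed value = min($557,981.17, $360,140) = $360,140 (cap binds)
Hospital District: $360,140 × 0.00062 = $223.2868
Kemper Unified SD: $360,140 × 0.01026 = $3,695.0364
Total = $3,918.3232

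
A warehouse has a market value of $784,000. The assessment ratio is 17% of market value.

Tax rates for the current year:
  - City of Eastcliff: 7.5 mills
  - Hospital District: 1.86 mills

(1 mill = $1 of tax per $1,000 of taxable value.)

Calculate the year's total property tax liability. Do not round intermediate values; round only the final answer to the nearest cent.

$1,247.50

Assessed value = $784,000 × 0.17 = $133,280
City of Eastcliff: $133,280 × 0.0075 = $999.6
Hospital District: $133,280 × 0.00186 = $247.9008
Total = $999.6 + $247.9008 = $1,247.5008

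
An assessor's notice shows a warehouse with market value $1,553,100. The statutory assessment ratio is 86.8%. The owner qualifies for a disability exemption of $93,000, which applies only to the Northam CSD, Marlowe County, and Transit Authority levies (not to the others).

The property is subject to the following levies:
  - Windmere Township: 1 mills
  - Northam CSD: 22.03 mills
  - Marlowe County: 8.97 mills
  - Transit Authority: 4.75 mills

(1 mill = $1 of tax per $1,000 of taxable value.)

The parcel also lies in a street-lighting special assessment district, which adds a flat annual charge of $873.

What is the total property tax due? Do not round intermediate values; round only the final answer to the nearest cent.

Assessed value = $1,553,100 × 0.868 = $1,348,090.8
Windmere Township: $1,348,090.8 × 0.001 = $1,348.0908
Northam CSD: ($1,348,090.8 − $93,000) × 0.02203 = $1,255,090.8 × 0.02203 = $27,649.650324
Marlowe County: ($1,348,090.8 − $93,000) × 0.00897 = $1,255,090.8 × 0.00897 = $11,258.164476
Transit Authority: ($1,348,090.8 − $93,000) × 0.00475 = $1,255,090.8 × 0.00475 = $5,961.6813
Levies subtotal = $46,217.5869
Total = $46,217.5869 + $873 = $47,090.5869

$47,090.59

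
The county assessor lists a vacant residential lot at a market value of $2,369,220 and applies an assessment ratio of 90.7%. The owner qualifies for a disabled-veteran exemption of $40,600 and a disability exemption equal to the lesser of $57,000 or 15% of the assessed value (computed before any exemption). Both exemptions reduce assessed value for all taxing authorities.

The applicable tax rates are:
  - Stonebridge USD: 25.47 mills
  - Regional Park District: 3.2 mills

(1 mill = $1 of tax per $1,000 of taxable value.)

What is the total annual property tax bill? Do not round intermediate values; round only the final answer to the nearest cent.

Assessed value = $2,369,220 × 0.907 = $2,148,882.54
Disability exemption = min($57,000, 15% × $2,148,882.54) = min($57,000, $322,332.381) = $57,000 (dollar cap binds)
Taxable value = $2,148,882.54 − $40,600 − $57,000 = $2,051,282.54
Stonebridge USD: $2,051,282.54 × 0.02547 = $52,246.1662938
Regional Park District: $2,051,282.54 × 0.0032 = $6,564.104128
Total = $58,810.2704218

$58,810.27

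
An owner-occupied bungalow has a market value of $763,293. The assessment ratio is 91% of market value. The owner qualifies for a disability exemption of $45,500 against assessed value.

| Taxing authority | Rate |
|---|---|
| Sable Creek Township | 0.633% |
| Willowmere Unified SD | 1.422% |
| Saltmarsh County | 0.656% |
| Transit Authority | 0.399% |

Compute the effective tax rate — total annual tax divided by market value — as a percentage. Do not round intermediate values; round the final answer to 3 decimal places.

2.645%

Assessed value = $763,293 × 0.91 = $694,596.63
Taxable value = $694,596.63 − $45,500 = $649,096.63
Sable Creek Township: $649,096.63 × 0.00633 = $4,108.7816679
Willowmere Unified SD: $649,096.63 × 0.01422 = $9,230.1540786
Saltmarsh County: $649,096.63 × 0.00656 = $4,258.0738928
Transit Authority: $649,096.63 × 0.00399 = $2,589.8955537
Total tax = $20,186.905193
Effective rate = $20,186.905193 ÷ $763,293 = 2.645% of market value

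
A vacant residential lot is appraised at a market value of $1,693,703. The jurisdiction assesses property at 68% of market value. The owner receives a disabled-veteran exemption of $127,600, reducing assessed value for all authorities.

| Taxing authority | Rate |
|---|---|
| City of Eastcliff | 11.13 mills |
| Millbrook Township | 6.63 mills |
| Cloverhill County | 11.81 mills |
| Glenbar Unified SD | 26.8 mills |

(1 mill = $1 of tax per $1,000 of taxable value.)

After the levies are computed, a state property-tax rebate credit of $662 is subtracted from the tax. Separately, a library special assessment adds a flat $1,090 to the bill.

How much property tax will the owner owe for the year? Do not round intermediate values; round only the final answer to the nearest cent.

$58,157.53

Assessed value = $1,693,703 × 0.68 = $1,151,718.04
Taxable value = $1,151,718.04 − $127,600 = $1,024,118.04
City of Eastcliff: $1,024,118.04 × 0.01113 = $11,398.4337852
Millbrook Township: $1,024,118.04 × 0.00663 = $6,789.9026052
Cloverhill County: $1,024,118.04 × 0.01181 = $12,094.8340524
Glenbar Unified SD: $1,024,118.04 × 0.0268 = $27,446.363472
Levies subtotal = $57,729.5339148
After credit = $57,729.5339148 − $662 = $57,067.5339148
Total = $57,067.5339148 + $1,090 = $58,157.5339148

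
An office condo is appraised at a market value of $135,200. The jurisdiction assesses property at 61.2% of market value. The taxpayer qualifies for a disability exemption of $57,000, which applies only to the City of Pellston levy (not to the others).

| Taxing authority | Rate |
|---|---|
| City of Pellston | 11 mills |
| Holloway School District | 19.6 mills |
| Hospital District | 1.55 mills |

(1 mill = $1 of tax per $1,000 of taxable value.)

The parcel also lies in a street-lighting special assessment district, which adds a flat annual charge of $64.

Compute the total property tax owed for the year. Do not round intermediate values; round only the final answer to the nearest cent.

$2,097.17

Assessed value = $135,200 × 0.612 = $82,742.4
City of Pellston: ($82,742.4 − $57,000) × 0.011 = $25,742.4 × 0.011 = $283.1664
Holloway School District: $82,742.4 × 0.0196 = $1,621.75104
Hospital District: $82,742.4 × 0.00155 = $128.25072
Levies subtotal = $2,033.16816
Total = $2,033.16816 + $64 = $2,097.16816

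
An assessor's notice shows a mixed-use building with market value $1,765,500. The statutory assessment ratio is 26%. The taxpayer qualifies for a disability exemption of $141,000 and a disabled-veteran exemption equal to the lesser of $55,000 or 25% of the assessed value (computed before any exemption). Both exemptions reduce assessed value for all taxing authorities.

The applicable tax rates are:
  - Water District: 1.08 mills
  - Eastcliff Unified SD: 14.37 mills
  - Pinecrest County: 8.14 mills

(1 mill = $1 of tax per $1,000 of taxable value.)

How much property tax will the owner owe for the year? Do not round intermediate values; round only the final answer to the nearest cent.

$6,204.88

Assessed value = $1,765,500 × 0.26 = $459,030
Disabled-veteran exemption = min($55,000, 25% × $459,030) = min($55,000, $114,757.5) = $55,000 (dollar cap binds)
Taxable value = $459,030 − $141,000 − $55,000 = $263,030
Water District: $263,030 × 0.00108 = $284.0724
Eastcliff Unified SD: $263,030 × 0.01437 = $3,779.7411
Pinecrest County: $263,030 × 0.00814 = $2,141.0642
Total = $6,204.8777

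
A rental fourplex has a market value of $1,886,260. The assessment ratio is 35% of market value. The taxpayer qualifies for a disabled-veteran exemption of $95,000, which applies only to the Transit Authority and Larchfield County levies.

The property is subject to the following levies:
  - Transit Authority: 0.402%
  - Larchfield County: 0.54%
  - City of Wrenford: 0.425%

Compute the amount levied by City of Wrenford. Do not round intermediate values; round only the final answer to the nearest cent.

Assessed value = $1,886,260 × 0.35 = $660,191
City of Wrenford taxable value = $660,191 (exemption does not apply)
City of Wrenford levy = $660,191 × 0.00425 = $2,805.81175

$2,805.81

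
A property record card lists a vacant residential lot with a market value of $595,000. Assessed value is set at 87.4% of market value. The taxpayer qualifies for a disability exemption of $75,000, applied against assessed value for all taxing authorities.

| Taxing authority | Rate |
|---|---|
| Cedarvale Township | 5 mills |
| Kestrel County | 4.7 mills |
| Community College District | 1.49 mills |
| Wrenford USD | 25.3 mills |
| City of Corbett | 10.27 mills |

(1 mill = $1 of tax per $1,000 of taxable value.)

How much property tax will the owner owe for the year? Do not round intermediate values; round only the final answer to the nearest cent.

Assessed value = $595,000 × 0.874 = $520,030
Taxable value = $520,030 − $75,000 = $445,030
Cedarvale Township: $445,030 × 0.005 = $2,225.15
Kestrel County: $445,030 × 0.0047 = $2,091.641
Community College District: $445,030 × 0.00149 = $663.0947
Wrenford USD: $445,030 × 0.0253 = $11,259.259
City of Corbett: $445,030 × 0.01027 = $4,570.4581
Total = $2,225.15 + $2,091.641 + $663.0947 + $11,259.259 + $4,570.4581 = $20,809.6028

$20,809.60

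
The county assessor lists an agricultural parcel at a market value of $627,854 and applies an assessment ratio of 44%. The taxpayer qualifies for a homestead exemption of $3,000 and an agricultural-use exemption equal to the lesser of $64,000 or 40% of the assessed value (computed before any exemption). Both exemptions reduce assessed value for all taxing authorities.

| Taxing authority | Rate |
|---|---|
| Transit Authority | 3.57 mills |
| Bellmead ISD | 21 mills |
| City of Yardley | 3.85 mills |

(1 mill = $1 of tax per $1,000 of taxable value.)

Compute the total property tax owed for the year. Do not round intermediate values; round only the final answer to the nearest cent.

$5,947.05

Assessed value = $627,854 × 0.44 = $276,255.76
Agricultural-use exemption = min($64,000, 40% × $276,255.76) = min($64,000, $110,502.304) = $64,000 (dollar cap binds)
Taxable value = $276,255.76 − $3,000 − $64,000 = $209,255.76
Transit Authority: $209,255.76 × 0.00357 = $747.0430632
Bellmead ISD: $209,255.76 × 0.021 = $4,394.37096
City of Yardley: $209,255.76 × 0.00385 = $805.634676
Total = $5,947.0486992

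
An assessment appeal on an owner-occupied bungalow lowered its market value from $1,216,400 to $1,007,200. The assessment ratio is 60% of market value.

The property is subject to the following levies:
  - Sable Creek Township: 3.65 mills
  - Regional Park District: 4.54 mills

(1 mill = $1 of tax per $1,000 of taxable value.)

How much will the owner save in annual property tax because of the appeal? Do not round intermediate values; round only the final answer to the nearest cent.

$1,028.01

Old assessed value = $1,216,400 × 0.6 = $729,840
New assessed value = $1,007,200 × 0.6 = $604,320
Combined rate = 0.00365 + 0.00454 = 0.00819
Old tax = $729,840 × 0.00819 = $5,977.3896
New tax = $604,320 × 0.00819 = $4,949.3808
Reduction = $5,977.3896 − $4,949.3808 = $1,028.0088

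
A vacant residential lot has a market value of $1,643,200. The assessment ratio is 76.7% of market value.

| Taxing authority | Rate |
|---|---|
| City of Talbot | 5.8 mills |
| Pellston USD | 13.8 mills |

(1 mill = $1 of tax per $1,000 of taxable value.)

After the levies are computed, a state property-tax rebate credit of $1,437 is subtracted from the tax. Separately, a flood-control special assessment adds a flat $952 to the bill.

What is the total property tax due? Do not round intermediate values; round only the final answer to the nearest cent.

$24,217.55

Assessed value = $1,643,200 × 0.767 = $1,260,334.4
City of Talbot: $1,260,334.4 × 0.0058 = $7,309.93952
Pellston USD: $1,260,334.4 × 0.0138 = $17,392.61472
Levies subtotal = $24,702.55424
After credit = $24,702.55424 − $1,437 = $23,265.55424
Total = $23,265.55424 + $952 = $24,217.55424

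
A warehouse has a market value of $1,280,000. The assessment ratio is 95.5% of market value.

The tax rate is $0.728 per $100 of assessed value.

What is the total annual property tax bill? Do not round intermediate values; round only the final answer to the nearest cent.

$8,899.07

Assessed value = $1,280,000 × 0.955 = $1,222,400
Tax = $1,222,400 × 0.00728 = $8,899.072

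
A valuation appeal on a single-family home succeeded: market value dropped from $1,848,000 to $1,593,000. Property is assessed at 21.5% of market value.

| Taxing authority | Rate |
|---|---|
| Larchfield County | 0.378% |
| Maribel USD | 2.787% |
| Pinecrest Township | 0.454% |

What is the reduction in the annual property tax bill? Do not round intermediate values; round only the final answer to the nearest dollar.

$1,984

Old assessed value = $1,848,000 × 0.215 = $397,320
New assessed value = $1,593,000 × 0.215 = $342,495
Combined rate = 0.00378 + 0.02787 + 0.00454 = 0.03619
Old tax = $397,320 × 0.03619 = $14,379.0108
New tax = $342,495 × 0.03619 = $12,394.89405
Reduction = $14,379.0108 − $12,394.89405 = $1,984.11675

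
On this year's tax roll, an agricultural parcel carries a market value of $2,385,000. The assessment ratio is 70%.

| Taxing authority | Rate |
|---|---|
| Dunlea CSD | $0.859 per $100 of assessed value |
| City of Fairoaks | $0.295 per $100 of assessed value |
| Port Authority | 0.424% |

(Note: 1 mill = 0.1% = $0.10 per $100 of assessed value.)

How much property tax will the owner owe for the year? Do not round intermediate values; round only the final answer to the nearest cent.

$26,344.71

Assessed value = $2,385,000 × 0.7 = $1,669,500
Dunlea CSD: $1,669,500 × 0.00859 = $14,341.005
City of Fairoaks: $1,669,500 × 0.00295 = $4,925.025
Port Authority: $1,669,500 × 0.00424 = $7,078.68
Total = $26,344.71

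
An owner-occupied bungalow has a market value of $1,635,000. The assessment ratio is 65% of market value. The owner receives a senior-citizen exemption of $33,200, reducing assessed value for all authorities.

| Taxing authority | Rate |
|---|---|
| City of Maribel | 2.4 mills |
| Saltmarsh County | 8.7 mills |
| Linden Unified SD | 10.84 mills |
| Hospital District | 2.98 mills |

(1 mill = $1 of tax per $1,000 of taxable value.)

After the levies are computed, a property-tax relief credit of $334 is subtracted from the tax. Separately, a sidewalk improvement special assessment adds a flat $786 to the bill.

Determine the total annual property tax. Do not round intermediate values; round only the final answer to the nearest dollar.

$26,108

Assessed value = $1,635,000 × 0.65 = $1,062,750
Taxable value = $1,062,750 − $33,200 = $1,029,550
City of Maribel: $1,029,550 × 0.0024 = $2,470.92
Saltmarsh County: $1,029,550 × 0.0087 = $8,957.085
Linden Unified SD: $1,029,550 × 0.01084 = $11,160.322
Hospital District: $1,029,550 × 0.00298 = $3,068.059
Levies subtotal = $25,656.386
After credit = $25,656.386 − $334 = $25,322.386
Total = $25,322.386 + $786 = $26,108.386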